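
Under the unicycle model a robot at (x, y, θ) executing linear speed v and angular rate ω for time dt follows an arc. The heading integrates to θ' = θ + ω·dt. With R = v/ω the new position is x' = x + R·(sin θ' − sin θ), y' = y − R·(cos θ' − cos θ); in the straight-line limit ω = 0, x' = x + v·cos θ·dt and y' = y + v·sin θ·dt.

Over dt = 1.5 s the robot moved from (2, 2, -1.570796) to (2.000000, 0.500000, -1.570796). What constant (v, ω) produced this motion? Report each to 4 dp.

v = 1.0000, ω = 0.0000

Δθ = -1.570796 − -1.570796 = 0.000000
ω = Δθ/dt = 0.000000/1.5 = 0.0000
ω = 0 → v = (Δx·cos θ + Δy·sin θ)/dt = 1.0000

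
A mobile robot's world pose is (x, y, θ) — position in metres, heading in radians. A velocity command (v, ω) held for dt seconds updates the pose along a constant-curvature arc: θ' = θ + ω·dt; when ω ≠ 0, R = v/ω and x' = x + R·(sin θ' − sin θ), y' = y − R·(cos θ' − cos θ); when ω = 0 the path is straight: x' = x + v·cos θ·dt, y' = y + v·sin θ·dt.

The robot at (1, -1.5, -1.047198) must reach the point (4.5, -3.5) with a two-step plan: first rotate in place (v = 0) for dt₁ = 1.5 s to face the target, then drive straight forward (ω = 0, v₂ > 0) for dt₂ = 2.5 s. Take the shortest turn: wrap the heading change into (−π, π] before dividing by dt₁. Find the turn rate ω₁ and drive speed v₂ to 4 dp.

heading to target = atan2(-3.5−-1.5, 4.5−1) = -0.5191
Δθ = wrap(-0.5191 − -1.0472) = 0.5281; ω₁ = Δθ/dt₁ = 0.3520
distance = √((4.5−1)² + (-3.5−-1.5)²) = 4.0311; v₂ = distance/dt₂ = 1.6125

ω₁ = 0.3520, v₂ = 1.6125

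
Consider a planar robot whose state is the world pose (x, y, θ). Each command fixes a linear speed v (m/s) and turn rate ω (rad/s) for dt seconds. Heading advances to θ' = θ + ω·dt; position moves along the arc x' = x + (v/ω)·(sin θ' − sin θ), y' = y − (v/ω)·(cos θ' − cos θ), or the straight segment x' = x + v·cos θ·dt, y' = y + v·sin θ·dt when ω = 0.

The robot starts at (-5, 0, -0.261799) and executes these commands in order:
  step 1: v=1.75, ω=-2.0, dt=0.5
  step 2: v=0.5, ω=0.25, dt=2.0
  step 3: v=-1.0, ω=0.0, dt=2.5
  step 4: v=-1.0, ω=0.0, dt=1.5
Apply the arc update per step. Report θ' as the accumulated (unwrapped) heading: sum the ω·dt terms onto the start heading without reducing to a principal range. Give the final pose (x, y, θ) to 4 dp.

(-6.7625, 1.3428, -0.7618)

step 1: θ'=-1.2618 (R=-0.8750) → pose (-4.3929, -0.5791, -1.2618)
step 2: θ'=-0.7618 (R=2.0000) → pose (-3.8681, -1.4181, -0.7618)
step 3: θ'=-0.7618 (straight) → pose (-5.6771, 0.3075, -0.7618)
step 4: θ'=-0.7618 (straight) → pose (-6.7625, 1.3428, -0.7618)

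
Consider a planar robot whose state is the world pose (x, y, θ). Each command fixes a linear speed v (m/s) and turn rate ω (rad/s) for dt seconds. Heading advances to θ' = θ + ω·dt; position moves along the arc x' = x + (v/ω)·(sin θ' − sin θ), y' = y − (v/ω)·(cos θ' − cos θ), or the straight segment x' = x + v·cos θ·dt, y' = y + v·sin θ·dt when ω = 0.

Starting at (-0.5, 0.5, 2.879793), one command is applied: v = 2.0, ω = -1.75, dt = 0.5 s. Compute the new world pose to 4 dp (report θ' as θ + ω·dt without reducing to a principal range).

θ' = 2.8798 + -1.75·0.5 = 2.0048
R = v/ω = 2.0/-1.75 = -1.1429
x' = -0.5 + -1.1429·(sin 2.0048 − sin 2.8798) = -1.2411
y' = 0.5 − -1.1429·(cos 2.0048 − cos 2.8798) = 1.1233

(-1.2411, 1.1233, 2.0048)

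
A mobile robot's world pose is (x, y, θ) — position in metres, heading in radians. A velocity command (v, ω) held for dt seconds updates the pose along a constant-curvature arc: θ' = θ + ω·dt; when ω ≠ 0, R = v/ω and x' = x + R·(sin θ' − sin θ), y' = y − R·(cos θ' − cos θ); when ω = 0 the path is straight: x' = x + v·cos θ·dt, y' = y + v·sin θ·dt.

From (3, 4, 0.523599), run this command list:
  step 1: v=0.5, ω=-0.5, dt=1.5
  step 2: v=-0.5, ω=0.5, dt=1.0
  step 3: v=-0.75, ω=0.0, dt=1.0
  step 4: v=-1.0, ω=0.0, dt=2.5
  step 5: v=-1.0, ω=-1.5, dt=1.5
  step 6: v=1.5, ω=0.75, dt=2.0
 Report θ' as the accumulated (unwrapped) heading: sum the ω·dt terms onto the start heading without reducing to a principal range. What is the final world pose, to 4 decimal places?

step 1: θ'=-0.2264 (R=-1.0000) → pose (3.7245, 4.1085, -0.2264)
step 2: θ'=0.2736 (R=-1.0000) → pose (3.2298, 4.0968, 0.2736)
step 3: θ'=0.2736 (straight) → pose (2.5077, 3.8941, 0.2736)
step 4: θ'=0.2736 (straight) → pose (0.1007, 3.2186, 0.2736)
step 5: θ'=-1.9764 (R=0.6667) → pose (-0.6920, 4.1236, -1.9764)
step 6: θ'=-0.4764 (R=2.0000) → pose (0.2285, 1.5571, -0.4764)

(0.2285, 1.5571, -0.4764)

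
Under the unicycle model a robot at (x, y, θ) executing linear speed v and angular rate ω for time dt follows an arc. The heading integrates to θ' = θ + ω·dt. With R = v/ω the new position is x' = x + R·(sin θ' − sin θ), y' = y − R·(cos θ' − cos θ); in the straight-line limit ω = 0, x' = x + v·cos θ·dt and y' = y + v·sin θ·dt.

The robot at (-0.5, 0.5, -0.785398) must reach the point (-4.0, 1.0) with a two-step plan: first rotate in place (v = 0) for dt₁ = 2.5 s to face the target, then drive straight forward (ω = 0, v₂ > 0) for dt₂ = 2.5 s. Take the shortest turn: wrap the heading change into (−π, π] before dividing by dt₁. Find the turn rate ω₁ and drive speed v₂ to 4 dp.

heading to target = atan2(1−0.5, -4−-0.5) = 2.9997
Δθ = wrap(2.9997 − -0.7854) = -2.4981; ω₁ = Δθ/dt₁ = -0.9992
distance = √((-4−-0.5)² + (1−0.5)²) = 3.5355; v₂ = distance/dt₂ = 1.4142

ω₁ = -0.9992, v₂ = 1.4142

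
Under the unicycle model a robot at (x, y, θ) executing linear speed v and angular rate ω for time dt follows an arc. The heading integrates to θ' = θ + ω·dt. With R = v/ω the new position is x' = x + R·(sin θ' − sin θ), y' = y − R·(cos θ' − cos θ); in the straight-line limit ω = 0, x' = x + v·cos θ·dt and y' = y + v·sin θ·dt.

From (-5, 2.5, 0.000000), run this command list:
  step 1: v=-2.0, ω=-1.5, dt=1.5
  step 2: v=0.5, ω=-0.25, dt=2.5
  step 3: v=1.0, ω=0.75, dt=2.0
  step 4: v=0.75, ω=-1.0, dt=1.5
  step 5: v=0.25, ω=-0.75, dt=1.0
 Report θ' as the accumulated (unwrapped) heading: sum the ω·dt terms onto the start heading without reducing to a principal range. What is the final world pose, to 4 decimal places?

step 1: θ'=-2.2500 (R=1.3333) → pose (-6.0374, 4.6709, -2.2500)
step 2: θ'=-2.8750 (R=-2.0000) → pose (-7.0667, 3.9979, -2.8750)
step 3: θ'=-1.3750 (R=1.3333) → pose (-8.0233, 2.4523, -1.3750)
step 4: θ'=-2.8750 (R=-0.7500) → pose (-8.5614, 1.5829, -2.8750)
step 5: θ'=-3.6250 (R=-0.3333) → pose (-8.8041, 1.6093, -3.6250)

(-8.8041, 1.6093, -3.6250)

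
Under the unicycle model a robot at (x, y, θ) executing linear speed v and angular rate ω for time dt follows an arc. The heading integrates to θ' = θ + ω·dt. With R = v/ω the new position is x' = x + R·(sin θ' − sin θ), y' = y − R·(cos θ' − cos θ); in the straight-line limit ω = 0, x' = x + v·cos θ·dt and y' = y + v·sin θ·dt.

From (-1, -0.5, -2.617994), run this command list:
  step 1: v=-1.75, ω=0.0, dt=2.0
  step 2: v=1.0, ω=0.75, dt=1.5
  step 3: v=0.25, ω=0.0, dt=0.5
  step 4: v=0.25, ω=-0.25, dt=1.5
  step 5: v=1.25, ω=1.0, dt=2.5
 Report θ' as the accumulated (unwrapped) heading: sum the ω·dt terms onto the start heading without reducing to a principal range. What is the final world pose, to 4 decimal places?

step 1: θ'=-2.6180 (straight) → pose (2.0311, 1.2500, -2.6180)
step 2: θ'=-1.4930 (R=1.3333) → pose (1.3685, -0.0083, -1.4930)
step 3: θ'=-1.4930 (straight) → pose (1.3782, -0.1330, -1.4930)
step 4: θ'=-1.8680 (R=-1.0000) → pose (1.3374, -0.5035, -1.8680)
step 5: θ'=0.6320 (R=1.2500) → pose (3.2710, -1.8781, 0.6320)

(3.2710, -1.8781, 0.6320)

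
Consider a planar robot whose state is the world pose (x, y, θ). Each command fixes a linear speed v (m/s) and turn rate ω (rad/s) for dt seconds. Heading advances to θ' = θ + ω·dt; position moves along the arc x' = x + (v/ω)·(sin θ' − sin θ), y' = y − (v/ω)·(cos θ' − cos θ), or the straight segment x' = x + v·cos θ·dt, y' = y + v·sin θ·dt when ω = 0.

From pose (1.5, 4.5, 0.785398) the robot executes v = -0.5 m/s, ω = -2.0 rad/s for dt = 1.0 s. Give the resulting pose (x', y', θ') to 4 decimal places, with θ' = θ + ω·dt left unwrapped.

θ' = 0.7854 + -2.0·1.0 = -1.2146
R = v/ω = -0.5/-2.0 = 0.2500
x' = 1.5 + 0.2500·(sin -1.2146 − sin 0.7854) = 1.0889
y' = 4.5 − 0.2500·(cos -1.2146 − cos 0.7854) = 4.5896

(1.0889, 4.5896, -1.2146)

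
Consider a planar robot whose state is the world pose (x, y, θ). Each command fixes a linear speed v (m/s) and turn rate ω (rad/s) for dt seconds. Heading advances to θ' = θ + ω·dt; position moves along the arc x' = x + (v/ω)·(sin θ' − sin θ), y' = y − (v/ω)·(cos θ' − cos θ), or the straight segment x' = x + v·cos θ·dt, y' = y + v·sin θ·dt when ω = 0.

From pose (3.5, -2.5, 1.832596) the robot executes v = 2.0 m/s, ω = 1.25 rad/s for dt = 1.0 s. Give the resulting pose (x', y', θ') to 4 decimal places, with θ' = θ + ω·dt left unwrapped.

(2.0489, -1.3169, 3.0826)

θ' = 1.8326 + 1.25·1.0 = 3.0826
R = v/ω = 2.0/1.25 = 1.6000
x' = 3.5 + 1.6000·(sin 3.0826 − sin 1.8326) = 2.0489
y' = -2.5 − 1.6000·(cos 3.0826 − cos 1.8326) = -1.3169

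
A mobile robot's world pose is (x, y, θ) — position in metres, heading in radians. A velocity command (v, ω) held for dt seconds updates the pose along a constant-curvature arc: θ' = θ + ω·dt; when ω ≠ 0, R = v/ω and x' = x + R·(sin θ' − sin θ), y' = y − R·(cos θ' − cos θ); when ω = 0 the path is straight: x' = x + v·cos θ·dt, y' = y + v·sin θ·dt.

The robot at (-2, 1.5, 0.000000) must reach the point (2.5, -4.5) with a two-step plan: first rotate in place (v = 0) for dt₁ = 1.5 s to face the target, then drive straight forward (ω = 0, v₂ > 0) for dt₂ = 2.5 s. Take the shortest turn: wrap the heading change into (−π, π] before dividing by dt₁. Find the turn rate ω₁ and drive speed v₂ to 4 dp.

heading to target = atan2(-4.5−1.5, 2.5−-2) = -0.9273
Δθ = wrap(-0.9273 − 0.0000) = -0.9273; ω₁ = Δθ/dt₁ = -0.6182
distance = √((2.5−-2)² + (-4.5−1.5)²) = 7.5000; v₂ = distance/dt₂ = 3.0000

ω₁ = -0.6182, v₂ = 3.0000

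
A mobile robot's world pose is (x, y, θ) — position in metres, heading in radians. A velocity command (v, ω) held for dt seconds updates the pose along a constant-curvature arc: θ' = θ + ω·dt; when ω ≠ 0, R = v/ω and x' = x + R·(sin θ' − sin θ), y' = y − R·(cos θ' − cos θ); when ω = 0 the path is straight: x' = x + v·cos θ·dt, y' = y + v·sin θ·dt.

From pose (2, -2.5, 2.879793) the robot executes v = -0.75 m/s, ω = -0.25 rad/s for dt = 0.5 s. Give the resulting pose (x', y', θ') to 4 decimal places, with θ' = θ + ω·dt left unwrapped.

(2.3552, -2.6194, 2.7548)

θ' = 2.8798 + -0.25·0.5 = 2.7548
R = v/ω = -0.75/-0.25 = 3.0000
x' = 2 + 3.0000·(sin 2.7548 − sin 2.8798) = 2.3552
y' = -2.5 − 3.0000·(cos 2.7548 − cos 2.8798) = -2.6194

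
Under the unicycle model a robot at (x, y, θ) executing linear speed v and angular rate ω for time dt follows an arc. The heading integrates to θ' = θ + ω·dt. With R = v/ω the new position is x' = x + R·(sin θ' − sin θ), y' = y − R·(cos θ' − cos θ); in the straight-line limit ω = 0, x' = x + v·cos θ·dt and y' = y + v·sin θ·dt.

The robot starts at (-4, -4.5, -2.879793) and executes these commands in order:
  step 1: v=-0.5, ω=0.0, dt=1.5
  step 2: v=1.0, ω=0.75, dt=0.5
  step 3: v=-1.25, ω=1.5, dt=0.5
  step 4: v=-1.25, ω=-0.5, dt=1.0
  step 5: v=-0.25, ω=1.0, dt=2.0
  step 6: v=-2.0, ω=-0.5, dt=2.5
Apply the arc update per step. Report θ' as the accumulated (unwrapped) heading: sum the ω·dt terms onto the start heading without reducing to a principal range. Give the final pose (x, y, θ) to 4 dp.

step 1: θ'=-2.8798 (straight) → pose (-3.2756, -4.3059, -2.8798)
step 2: θ'=-2.5048 (R=1.3333) → pose (-3.7233, -4.5218, -2.5048)
step 3: θ'=-1.7548 (R=-0.8333) → pose (-3.3996, -4.0042, -1.7548)
step 4: θ'=-2.2548 (R=2.5000) → pose (-2.8794, -2.8819, -2.2548)
step 5: θ'=-0.2548 (R=-0.2500) → pose (-3.0101, -2.4820, -0.2548)
step 6: θ'=-1.5048 (R=4.0000) → pose (-5.9932, 1.1250, -1.5048)

(-5.9932, 1.1250, -1.5048)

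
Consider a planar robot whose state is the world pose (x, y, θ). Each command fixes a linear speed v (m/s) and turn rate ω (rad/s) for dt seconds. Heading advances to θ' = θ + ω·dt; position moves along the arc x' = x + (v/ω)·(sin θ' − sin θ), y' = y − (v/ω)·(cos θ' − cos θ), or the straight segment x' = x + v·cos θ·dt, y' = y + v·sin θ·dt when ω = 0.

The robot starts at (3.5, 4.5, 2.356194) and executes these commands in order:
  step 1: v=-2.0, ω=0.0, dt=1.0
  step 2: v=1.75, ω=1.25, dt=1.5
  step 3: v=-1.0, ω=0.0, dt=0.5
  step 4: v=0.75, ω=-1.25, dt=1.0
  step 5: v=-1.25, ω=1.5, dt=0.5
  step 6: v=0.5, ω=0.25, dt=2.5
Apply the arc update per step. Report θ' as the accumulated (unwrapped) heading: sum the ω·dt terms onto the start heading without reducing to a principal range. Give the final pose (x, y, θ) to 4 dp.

(2.1210, 2.0375, 4.3562)

step 1: θ'=2.3562 (straight) → pose (4.9142, 3.0858, 2.3562)
step 2: θ'=4.2312 (R=1.4000) → pose (2.6832, 2.7438, 4.2312)
step 3: θ'=4.2312 (straight) → pose (2.9147, 3.1870, 4.2312)
step 4: θ'=2.9812 (R=-0.6000) → pose (2.2870, 2.8724, 2.9812)
step 5: θ'=3.7312 (R=-0.8333) → pose (2.8834, 3.0024, 3.7312)
step 6: θ'=4.3562 (R=2.0000) → pose (2.1210, 2.0375, 4.3562)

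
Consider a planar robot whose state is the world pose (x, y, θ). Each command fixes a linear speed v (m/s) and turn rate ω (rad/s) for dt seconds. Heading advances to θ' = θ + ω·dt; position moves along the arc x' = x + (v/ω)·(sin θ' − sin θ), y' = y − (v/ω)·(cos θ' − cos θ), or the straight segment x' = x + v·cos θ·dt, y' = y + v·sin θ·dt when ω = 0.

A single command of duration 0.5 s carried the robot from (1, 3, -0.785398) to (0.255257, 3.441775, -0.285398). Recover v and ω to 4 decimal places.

Δθ = -0.285398 − -0.785398 = 0.500000
ω = Δθ/dt = 0.500000/0.5 = 1.0000
R = Δx/(sin θ' − sin θ) = -1.7500
v = R·ω = -1.7500·1.0000 = -1.7500

v = -1.7500, ω = 1.0000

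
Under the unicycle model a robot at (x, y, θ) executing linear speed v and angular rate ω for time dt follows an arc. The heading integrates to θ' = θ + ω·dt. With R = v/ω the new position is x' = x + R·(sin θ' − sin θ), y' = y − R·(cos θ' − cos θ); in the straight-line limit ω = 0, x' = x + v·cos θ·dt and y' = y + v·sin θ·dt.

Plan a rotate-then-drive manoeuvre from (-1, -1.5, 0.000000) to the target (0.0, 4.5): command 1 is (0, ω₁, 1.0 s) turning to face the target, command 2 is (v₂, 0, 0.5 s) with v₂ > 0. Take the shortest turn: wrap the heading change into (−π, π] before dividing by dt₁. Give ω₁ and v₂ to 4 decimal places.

heading to target = atan2(4.5−-1.5, 0−-1) = 1.4056
Δθ = wrap(1.4056 − 0.0000) = 1.4056; ω₁ = Δθ/dt₁ = 1.4056
distance = √((0−-1)² + (4.5−-1.5)²) = 6.0828; v₂ = distance/dt₂ = 12.1655

ω₁ = 1.4056, v₂ = 12.1655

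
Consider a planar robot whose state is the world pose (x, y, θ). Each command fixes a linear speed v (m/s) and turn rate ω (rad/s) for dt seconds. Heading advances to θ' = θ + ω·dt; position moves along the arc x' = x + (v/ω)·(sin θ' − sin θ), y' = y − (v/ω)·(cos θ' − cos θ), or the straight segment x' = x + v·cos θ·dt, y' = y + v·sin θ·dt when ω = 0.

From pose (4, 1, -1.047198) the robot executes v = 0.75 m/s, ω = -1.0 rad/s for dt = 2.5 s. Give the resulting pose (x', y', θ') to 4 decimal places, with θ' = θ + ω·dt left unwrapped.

θ' = -1.0472 + -1.0·2.5 = -3.5472
R = v/ω = 0.75/-1.0 = -0.7500
x' = 4 + -0.7500·(sin -3.5472 − sin -1.0472) = 3.0545
y' = 1 − -0.7500·(cos -3.5472 − cos -1.0472) = -0.0641

(3.0545, -0.0641, -3.5472)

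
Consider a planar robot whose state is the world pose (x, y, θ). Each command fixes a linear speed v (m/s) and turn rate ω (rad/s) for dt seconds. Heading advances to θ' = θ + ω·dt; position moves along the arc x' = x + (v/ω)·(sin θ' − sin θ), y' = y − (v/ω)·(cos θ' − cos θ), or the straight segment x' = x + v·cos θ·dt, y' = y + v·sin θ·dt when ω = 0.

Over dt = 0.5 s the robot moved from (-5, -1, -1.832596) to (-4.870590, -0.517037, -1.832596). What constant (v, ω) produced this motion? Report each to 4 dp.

v = -1.0000, ω = 0.0000

Δθ = -1.832596 − -1.832596 = 0.000000
ω = Δθ/dt = 0.000000/0.5 = 0.0000
ω = 0 → v = (Δx·cos θ + Δy·sin θ)/dt = -1.0000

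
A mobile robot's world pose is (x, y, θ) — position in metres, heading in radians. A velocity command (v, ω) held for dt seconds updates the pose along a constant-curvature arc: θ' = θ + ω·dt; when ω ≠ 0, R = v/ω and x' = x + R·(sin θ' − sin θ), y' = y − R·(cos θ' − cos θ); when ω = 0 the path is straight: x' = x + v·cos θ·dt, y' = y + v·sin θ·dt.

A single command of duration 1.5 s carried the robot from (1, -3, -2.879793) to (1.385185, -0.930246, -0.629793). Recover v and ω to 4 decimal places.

v = -1.7500, ω = 1.5000

Δθ = -0.629793 − -2.879793 = 2.250000
ω = Δθ/dt = 2.250000/1.5 = 1.5000
R = −Δy/(cos θ' − cos θ) = -1.1667
v = R·ω = -1.1667·1.5000 = -1.7500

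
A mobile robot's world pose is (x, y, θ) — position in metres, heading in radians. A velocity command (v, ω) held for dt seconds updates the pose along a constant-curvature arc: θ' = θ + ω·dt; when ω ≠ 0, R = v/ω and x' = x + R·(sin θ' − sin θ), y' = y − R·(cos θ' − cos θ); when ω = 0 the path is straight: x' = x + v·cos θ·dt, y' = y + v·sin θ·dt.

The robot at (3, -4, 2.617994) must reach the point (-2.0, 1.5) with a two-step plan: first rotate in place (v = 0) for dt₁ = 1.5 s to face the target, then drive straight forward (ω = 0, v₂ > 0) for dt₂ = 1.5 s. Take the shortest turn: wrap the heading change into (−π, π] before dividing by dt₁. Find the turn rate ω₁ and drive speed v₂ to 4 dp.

heading to target = atan2(1.5−-4, -2−3) = 2.3086
Δθ = wrap(2.3086 − 2.6180) = -0.3094; ω₁ = Δθ/dt₁ = -0.2063
distance = √((-2−3)² + (1.5−-4)²) = 7.4330; v₂ = distance/dt₂ = 4.9554

ω₁ = -0.2063, v₂ = 4.9554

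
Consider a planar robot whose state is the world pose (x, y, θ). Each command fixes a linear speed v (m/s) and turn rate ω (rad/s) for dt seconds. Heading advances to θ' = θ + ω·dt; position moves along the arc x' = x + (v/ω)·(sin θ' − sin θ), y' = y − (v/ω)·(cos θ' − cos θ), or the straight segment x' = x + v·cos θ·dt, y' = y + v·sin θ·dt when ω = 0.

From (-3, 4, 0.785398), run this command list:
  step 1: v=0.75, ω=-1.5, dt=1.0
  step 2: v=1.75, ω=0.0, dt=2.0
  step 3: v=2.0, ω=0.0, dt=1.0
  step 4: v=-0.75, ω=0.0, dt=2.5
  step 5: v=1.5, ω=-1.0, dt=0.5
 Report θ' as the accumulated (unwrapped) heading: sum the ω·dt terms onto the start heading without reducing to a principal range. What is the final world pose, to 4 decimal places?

(0.8422, 1.0386, -1.2146)

step 1: θ'=-0.7146 (R=-0.5000) → pose (-2.3188, 4.0241, -0.7146)
step 2: θ'=-0.7146 (straight) → pose (0.3250, 1.7305, -0.7146)
step 3: θ'=-0.7146 (straight) → pose (1.8357, 0.4199, -0.7146)
step 4: θ'=-0.7146 (straight) → pose (0.4194, 1.6486, -0.7146)
step 5: θ'=-1.2146 (R=-1.5000) → pose (0.8422, 1.0386, -1.2146)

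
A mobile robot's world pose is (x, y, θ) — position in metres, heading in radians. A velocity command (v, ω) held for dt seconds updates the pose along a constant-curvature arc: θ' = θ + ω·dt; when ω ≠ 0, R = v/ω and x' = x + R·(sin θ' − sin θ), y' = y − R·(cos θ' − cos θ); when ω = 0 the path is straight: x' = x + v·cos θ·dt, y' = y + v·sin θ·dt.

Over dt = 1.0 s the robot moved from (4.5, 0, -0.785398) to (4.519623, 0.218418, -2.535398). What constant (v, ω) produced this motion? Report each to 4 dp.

v = -0.2500, ω = -1.7500

Δθ = -2.535398 − -0.785398 = -1.750000
ω = Δθ/dt = -1.750000/1.0 = -1.7500
R = −Δy/(cos θ' − cos θ) = 0.1429
v = R·ω = 0.1429·-1.7500 = -0.2500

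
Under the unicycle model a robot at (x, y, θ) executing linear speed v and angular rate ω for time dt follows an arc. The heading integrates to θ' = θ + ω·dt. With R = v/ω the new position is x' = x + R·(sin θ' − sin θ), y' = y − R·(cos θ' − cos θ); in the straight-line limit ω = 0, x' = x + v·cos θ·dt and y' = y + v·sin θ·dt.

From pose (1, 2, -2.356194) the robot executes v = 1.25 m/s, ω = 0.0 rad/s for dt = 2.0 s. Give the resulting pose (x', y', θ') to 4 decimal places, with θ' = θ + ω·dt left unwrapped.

(-0.7678, 0.2322, -2.3562)

θ' = -2.3562 + 0.0·2.0 = -2.3562
ω = 0 → straight: x' = 1 + 1.25·cos(-2.3562)·2.0 = -0.7678
y' = 2 + 1.25·sin(-2.3562)·2.0 = 0.2322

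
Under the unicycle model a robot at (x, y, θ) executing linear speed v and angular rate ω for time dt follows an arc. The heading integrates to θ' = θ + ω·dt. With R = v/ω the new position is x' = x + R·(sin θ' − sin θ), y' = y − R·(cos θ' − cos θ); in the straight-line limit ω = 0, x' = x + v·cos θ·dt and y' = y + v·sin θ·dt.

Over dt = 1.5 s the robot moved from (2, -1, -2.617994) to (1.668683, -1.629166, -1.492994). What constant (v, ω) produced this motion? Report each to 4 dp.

v = 0.5000, ω = 0.7500

Δθ = -1.492994 − -2.617994 = 1.125000
ω = Δθ/dt = 1.125000/1.5 = 0.7500
R = −Δy/(cos θ' − cos θ) = 0.6667
v = R·ω = 0.6667·0.7500 = 0.5000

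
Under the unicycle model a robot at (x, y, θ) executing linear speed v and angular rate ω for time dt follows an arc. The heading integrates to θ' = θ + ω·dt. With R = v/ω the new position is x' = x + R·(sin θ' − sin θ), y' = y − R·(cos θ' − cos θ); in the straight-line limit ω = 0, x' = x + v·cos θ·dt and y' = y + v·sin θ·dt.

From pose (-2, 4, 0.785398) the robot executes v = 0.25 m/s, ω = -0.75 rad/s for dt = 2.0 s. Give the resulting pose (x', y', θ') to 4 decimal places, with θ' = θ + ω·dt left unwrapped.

θ' = 0.7854 + -0.75·2.0 = -0.7146
R = v/ω = 0.25/-0.75 = -0.3333
x' = -2 + -0.3333·(sin -0.7146 − sin 0.7854) = -1.5459
y' = 4 − -0.3333·(cos -0.7146 − cos 0.7854) = 4.0161

(-1.5459, 4.0161, -0.7146)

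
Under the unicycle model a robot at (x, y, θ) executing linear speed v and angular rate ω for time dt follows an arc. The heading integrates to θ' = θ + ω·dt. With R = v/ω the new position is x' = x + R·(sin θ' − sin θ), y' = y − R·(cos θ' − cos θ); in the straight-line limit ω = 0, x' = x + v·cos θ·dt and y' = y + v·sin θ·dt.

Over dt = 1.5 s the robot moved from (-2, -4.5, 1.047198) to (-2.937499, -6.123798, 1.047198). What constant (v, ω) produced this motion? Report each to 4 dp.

Δθ = 1.047198 − 1.047198 = 0.000000
ω = Δθ/dt = 0.000000/1.5 = 0.0000
ω = 0 → v = (Δx·cos θ + Δy·sin θ)/dt = -1.2500

v = -1.2500, ω = 0.0000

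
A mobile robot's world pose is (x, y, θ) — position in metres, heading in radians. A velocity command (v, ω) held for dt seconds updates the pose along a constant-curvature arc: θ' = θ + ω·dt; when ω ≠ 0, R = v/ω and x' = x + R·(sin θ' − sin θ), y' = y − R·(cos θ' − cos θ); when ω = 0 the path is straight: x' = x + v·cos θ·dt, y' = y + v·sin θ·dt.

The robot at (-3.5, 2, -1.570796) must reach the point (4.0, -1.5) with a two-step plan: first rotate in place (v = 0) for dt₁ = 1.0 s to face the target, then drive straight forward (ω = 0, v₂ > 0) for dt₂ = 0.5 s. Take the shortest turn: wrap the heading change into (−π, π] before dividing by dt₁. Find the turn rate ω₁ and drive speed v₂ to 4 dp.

heading to target = atan2(-1.5−2, 4−-3.5) = -0.4366
Δθ = wrap(-0.4366 − -1.5708) = 1.1342; ω₁ = Δθ/dt₁ = 1.1342
distance = √((4−-3.5)² + (-1.5−2)²) = 8.2765; v₂ = distance/dt₂ = 16.5529

ω₁ = 1.1342, v₂ = 16.5529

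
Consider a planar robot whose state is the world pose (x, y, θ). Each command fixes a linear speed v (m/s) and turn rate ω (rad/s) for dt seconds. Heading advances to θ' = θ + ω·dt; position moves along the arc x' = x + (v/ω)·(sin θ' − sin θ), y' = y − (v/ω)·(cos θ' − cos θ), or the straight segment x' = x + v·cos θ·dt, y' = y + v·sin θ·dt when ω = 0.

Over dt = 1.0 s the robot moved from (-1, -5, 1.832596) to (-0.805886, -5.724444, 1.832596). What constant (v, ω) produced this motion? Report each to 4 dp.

v = -0.7500, ω = 0.0000

Δθ = 1.832596 − 1.832596 = 0.000000
ω = Δθ/dt = 0.000000/1.0 = 0.0000
ω = 0 → v = (Δx·cos θ + Δy·sin θ)/dt = -0.7500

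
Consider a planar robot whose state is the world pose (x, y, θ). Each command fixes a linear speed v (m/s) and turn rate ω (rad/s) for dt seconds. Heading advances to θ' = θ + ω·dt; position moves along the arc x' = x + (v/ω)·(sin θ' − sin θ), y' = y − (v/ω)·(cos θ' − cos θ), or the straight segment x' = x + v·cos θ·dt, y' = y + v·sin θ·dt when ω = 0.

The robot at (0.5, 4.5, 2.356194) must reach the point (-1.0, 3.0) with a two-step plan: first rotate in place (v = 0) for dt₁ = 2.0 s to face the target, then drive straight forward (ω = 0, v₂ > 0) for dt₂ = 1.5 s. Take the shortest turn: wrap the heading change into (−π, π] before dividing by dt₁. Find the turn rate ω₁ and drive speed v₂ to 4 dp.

ω₁ = 0.7854, v₂ = 1.4142

heading to target = atan2(3−4.5, -1−0.5) = -2.3562
Δθ = wrap(-2.3562 − 2.3562) = 1.5708; ω₁ = Δθ/dt₁ = 0.7854
distance = √((-1−0.5)² + (3−4.5)²) = 2.1213; v₂ = distance/dt₂ = 1.4142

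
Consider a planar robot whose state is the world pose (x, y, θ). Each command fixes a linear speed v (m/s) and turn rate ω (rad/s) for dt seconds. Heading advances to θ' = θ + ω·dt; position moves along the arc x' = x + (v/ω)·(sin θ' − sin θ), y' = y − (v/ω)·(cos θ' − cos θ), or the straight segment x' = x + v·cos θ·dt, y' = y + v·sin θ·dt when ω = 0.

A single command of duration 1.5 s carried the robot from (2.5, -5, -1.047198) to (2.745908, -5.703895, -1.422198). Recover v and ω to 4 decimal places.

Δθ = -1.422198 − -1.047198 = -0.375000
ω = Δθ/dt = -0.375000/1.5 = -0.2500
R = −Δy/(cos θ' − cos θ) = -2.0000
v = R·ω = -2.0000·-0.2500 = 0.5000

v = 0.5000, ω = -0.2500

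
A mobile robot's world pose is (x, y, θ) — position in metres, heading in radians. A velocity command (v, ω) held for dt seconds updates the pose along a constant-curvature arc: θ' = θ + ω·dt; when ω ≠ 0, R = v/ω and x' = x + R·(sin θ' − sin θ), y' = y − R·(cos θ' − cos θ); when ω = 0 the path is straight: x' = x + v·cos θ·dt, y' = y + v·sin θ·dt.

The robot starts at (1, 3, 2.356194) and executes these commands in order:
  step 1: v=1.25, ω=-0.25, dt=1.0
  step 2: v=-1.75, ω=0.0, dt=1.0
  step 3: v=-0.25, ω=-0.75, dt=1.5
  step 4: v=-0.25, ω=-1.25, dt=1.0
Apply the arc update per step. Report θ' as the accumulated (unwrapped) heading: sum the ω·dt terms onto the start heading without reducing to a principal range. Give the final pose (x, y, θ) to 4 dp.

(0.8990, 2.0425, -0.2688)

step 1: θ'=2.1062 (R=-5.0000) → pose (0.2352, 3.9846, 2.1062)
step 2: θ'=2.1062 (straight) → pose (1.1280, 2.4795, 2.1062)
step 3: θ'=0.9812 (R=0.3333) → pose (1.1184, 2.1241, 0.9812)
step 4: θ'=-0.2688 (R=0.2000) → pose (0.8990, 2.0425, -0.2688)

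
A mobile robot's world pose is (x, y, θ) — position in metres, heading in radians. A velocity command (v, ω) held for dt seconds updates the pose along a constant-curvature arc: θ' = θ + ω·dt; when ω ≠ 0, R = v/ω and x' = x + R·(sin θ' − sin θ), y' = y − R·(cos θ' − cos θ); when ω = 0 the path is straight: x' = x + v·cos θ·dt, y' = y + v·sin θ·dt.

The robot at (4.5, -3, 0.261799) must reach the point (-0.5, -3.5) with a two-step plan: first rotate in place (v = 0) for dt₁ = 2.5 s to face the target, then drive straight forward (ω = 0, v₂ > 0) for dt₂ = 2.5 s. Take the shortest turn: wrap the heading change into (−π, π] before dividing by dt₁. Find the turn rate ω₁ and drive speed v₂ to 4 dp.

heading to target = atan2(-3.5−-3, -0.5−4.5) = -3.0419
Δθ = wrap(-3.0419 − 0.2618) = 2.9795; ω₁ = Δθ/dt₁ = 1.1918
distance = √((-0.5−4.5)² + (-3.5−-3)²) = 5.0249; v₂ = distance/dt₂ = 2.0100

ω₁ = 1.1918, v₂ = 2.0100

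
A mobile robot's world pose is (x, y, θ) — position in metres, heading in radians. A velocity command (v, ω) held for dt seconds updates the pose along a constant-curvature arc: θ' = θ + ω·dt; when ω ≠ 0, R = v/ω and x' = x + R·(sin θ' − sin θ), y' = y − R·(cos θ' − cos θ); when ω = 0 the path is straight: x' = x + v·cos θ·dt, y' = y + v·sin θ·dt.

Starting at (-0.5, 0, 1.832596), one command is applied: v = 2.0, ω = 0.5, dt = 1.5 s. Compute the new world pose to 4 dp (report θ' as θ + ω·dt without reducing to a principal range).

(-2.2424, 2.3559, 2.5826)

θ' = 1.8326 + 0.5·1.5 = 2.5826
R = v/ω = 2.0/0.5 = 4.0000
x' = -0.5 + 4.0000·(sin 2.5826 − sin 1.8326) = -2.2424
y' = 0 − 4.0000·(cos 2.5826 − cos 1.8326) = 2.3559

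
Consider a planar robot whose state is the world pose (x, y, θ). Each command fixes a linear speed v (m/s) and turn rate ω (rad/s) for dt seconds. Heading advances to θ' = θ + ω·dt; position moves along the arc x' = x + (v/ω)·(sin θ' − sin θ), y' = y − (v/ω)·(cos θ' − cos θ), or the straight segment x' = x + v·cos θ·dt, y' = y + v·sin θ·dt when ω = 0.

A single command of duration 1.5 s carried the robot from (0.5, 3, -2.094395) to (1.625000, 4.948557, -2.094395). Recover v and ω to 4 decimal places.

Δθ = -2.094395 − -2.094395 = 0.000000
ω = Δθ/dt = 0.000000/1.5 = 0.0000
ω = 0 → v = (Δx·cos θ + Δy·sin θ)/dt = -1.5000

v = -1.5000, ω = 0.0000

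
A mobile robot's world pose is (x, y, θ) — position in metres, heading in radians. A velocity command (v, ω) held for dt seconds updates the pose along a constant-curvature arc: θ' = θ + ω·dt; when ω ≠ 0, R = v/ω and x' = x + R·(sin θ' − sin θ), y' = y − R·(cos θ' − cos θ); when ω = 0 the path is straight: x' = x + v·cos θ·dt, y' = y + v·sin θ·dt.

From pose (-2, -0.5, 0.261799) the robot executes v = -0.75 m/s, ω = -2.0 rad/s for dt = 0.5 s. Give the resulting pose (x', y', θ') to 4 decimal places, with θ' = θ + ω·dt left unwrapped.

θ' = 0.2618 + -2.0·0.5 = -0.7382
R = v/ω = -0.75/-2.0 = 0.3750
x' = -2 + 0.3750·(sin -0.7382 − sin 0.2618) = -2.3494
y' = -0.5 − 0.3750·(cos -0.7382 − cos 0.2618) = -0.4152

(-2.3494, -0.4152, -0.7382)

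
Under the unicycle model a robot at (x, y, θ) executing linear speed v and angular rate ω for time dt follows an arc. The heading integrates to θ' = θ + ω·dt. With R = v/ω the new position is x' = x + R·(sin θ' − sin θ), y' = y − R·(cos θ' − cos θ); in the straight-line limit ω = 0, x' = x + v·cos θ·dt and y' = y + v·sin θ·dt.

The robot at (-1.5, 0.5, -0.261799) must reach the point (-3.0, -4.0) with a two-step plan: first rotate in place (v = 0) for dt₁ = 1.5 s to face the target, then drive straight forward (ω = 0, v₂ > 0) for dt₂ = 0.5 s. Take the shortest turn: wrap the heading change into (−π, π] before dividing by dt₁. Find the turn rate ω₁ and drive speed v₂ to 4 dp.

heading to target = atan2(-4−0.5, -3−-1.5) = -1.8925
Δθ = wrap(-1.8925 − -0.2618) = -1.6307; ω₁ = Δθ/dt₁ = -1.0872
distance = √((-3−-1.5)² + (-4−0.5)²) = 4.7434; v₂ = distance/dt₂ = 9.4868

ω₁ = -1.0872, v₂ = 9.4868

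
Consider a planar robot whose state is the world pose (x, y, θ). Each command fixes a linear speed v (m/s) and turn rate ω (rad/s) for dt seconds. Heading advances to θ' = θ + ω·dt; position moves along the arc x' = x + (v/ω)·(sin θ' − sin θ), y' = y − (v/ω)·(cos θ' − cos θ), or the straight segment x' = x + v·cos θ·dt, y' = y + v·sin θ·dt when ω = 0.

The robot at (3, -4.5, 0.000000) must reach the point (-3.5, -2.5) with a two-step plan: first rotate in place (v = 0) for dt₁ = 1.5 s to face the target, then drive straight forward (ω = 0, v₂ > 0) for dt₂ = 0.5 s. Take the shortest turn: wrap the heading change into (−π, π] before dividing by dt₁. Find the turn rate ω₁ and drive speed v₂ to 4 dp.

heading to target = atan2(-2.5−-4.5, -3.5−3) = 2.8431
Δθ = wrap(2.8431 − 0.0000) = 2.8431; ω₁ = Δθ/dt₁ = 1.8954
distance = √((-3.5−3)² + (-2.5−-4.5)²) = 6.8007; v₂ = distance/dt₂ = 13.6015

ω₁ = 1.8954, v₂ = 13.6015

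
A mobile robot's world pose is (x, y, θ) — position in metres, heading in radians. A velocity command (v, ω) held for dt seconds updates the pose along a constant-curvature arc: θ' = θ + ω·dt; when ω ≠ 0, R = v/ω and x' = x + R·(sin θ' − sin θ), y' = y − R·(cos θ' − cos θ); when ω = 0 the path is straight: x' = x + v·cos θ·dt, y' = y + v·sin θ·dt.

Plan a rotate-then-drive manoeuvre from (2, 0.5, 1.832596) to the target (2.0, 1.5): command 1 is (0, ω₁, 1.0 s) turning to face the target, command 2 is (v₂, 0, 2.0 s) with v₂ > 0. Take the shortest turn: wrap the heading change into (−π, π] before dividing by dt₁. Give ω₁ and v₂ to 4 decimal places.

heading to target = atan2(1.5−0.5, 2−2) = 1.5708
Δθ = wrap(1.5708 − 1.8326) = -0.2618; ω₁ = Δθ/dt₁ = -0.2618
distance = √((2−2)² + (1.5−0.5)²) = 1.0000; v₂ = distance/dt₂ = 0.5000

ω₁ = -0.2618, v₂ = 0.5000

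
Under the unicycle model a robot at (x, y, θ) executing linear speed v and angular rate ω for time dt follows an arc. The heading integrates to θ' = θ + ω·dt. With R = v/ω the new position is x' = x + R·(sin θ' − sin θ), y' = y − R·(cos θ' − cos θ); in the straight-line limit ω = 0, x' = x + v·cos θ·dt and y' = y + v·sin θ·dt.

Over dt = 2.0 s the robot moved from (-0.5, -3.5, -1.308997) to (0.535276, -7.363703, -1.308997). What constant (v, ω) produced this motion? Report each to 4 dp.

Δθ = -1.308997 − -1.308997 = 0.000000
ω = Δθ/dt = 0.000000/2.0 = 0.0000
ω = 0 → v = (Δx·cos θ + Δy·sin θ)/dt = 2.0000

v = 2.0000, ω = 0.0000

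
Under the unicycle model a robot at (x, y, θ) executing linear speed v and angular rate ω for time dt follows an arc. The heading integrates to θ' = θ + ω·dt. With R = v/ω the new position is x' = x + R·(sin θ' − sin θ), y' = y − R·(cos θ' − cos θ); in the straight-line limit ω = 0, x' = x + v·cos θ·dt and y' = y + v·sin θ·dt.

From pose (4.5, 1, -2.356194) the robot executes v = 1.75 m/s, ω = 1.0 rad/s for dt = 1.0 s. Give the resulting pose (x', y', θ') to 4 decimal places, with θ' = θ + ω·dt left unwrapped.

θ' = -2.3562 + 1.0·1.0 = -1.3562
R = v/ω = 1.75/1.0 = 1.7500
x' = 4.5 + 1.7500·(sin -1.3562 − sin -2.3562) = 4.0276
y' = 1 − 1.7500·(cos -1.3562 − cos -2.3562) = -0.6101

(4.0276, -0.6101, -1.3562)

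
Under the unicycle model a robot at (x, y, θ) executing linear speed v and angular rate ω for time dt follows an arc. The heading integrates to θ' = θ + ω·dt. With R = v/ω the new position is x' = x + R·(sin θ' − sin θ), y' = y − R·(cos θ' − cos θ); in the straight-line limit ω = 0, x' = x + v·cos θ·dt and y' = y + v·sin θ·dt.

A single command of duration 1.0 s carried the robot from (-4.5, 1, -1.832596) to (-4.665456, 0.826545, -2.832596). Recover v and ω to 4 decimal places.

Δθ = -2.832596 − -1.832596 = -1.000000
ω = Δθ/dt = -1.000000/1.0 = -1.0000
R = −Δy/(cos θ' − cos θ) = -0.2500
v = R·ω = -0.2500·-1.0000 = 0.2500

v = 0.2500, ω = -1.0000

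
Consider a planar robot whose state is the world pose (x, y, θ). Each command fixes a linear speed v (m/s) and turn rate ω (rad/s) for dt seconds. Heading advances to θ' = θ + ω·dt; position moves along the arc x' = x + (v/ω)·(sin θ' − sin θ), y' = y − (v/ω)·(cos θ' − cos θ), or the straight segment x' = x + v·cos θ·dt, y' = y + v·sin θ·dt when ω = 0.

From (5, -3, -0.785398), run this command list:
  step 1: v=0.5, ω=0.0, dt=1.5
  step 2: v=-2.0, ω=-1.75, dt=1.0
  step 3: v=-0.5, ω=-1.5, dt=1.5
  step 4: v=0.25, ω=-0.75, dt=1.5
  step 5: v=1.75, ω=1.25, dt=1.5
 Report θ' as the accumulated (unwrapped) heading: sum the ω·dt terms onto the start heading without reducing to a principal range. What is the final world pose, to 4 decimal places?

(7.0021, 0.3858, -4.0354)

step 1: θ'=-0.7854 (straight) → pose (5.5303, -3.5303, -0.7854)
step 2: θ'=-2.5354 (R=1.1429) → pose (5.6873, -1.7830, -2.5354)
step 3: θ'=-4.7854 (R=0.3333) → pose (6.2097, -2.0812, -4.7854)
step 4: θ'=-5.9104 (R=-0.3333) → pose (6.4207, -1.7951, -5.9104)
step 5: θ'=-4.0354 (R=1.4000) → pose (7.0021, 0.3858, -4.0354)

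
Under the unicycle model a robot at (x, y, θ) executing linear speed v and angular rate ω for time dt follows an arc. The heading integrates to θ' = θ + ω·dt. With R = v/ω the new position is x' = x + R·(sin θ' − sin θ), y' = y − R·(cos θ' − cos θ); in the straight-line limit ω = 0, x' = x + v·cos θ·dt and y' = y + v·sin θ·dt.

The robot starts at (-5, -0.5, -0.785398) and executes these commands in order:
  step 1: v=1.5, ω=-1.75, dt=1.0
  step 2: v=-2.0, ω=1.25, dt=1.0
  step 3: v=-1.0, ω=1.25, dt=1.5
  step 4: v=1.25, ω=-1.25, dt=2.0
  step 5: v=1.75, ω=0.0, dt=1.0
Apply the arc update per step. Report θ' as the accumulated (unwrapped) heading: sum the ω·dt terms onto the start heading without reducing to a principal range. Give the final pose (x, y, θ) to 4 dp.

(-4.7905, -2.4198, -1.9104)

step 1: θ'=-2.5354 (R=-0.8571) → pose (-5.1177, -1.8105, -2.5354)
step 2: θ'=-1.2854 (R=-1.6000) → pose (-4.4941, -0.0451, -1.2854)
step 3: θ'=0.5896 (R=-0.8000) → pose (-5.7065, 0.3946, 0.5896)
step 4: θ'=-1.9104 (R=-1.0000) → pose (-4.2076, -0.7697, -1.9104)
step 5: θ'=-1.9104 (straight) → pose (-4.7905, -2.4198, -1.9104)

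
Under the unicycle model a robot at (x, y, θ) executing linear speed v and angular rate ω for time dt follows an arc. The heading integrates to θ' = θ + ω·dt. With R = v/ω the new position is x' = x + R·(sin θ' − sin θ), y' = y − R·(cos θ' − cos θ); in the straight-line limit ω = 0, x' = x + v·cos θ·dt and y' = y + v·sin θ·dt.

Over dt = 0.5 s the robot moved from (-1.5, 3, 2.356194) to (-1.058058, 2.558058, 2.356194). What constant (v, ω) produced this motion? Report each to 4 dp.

v = -1.2500, ω = 0.0000

Δθ = 2.356194 − 2.356194 = 0.000000
ω = Δθ/dt = 0.000000/0.5 = 0.0000
ω = 0 → v = (Δx·cos θ + Δy·sin θ)/dt = -1.2500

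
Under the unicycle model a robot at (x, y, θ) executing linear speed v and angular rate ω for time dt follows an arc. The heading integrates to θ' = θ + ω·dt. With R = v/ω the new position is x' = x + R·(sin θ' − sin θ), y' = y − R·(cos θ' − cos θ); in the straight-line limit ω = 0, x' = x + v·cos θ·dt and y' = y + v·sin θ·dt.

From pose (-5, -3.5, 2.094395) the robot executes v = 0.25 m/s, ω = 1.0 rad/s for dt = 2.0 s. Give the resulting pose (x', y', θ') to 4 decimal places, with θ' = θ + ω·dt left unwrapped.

θ' = 2.0944 + 1.0·2.0 = 4.0944
R = v/ω = 0.25/1.0 = 0.2500
x' = -5 + 0.2500·(sin 4.0944 − sin 2.0944) = -5.4203
y' = -3.5 − 0.2500·(cos 4.0944 − cos 2.0944) = -3.4801

(-5.4203, -3.4801, 4.0944)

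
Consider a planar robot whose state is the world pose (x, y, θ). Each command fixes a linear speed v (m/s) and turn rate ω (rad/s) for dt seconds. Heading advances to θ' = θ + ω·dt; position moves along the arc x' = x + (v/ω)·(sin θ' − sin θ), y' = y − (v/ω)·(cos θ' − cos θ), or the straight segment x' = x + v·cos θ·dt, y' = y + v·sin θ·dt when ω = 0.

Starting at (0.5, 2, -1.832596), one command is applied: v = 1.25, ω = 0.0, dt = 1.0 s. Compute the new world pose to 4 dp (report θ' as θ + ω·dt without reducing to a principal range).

(0.1765, 0.7926, -1.8326)

θ' = -1.8326 + 0.0·1.0 = -1.8326
ω = 0 → straight: x' = 0.5 + 1.25·cos(-1.8326)·1.0 = 0.1765
y' = 2 + 1.25·sin(-1.8326)·1.0 = 0.7926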